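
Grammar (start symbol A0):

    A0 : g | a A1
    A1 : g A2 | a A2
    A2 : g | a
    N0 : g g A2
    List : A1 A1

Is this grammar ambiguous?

(N0, List are unreachable from A0, so their rules don't affect L(A0).) The reachable rules are right-linear with at most one rule per (nonterminal, next-terminal) pair. Each input token forces the next rule, so parsing is deterministic.

Unambiguous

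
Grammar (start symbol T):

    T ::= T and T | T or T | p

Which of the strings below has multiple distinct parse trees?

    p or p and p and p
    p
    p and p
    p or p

p or p and p and p

p or p and p and p: 5 trees
p: 1 tree
p and p: 1 tree
p or p: 1 tree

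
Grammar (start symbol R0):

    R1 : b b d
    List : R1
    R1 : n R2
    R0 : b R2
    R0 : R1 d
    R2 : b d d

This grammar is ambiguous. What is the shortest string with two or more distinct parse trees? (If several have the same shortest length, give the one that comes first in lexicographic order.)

b b d d

length 4: b b d d has 2 parse trees

Two derivations of b b d d:
  R0 ⇒ b R2 ⇒ b b d d
  R0 ⇒ R1 d ⇒ b b d d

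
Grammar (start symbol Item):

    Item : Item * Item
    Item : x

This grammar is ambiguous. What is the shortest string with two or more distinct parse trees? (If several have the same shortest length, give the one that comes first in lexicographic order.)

x * x * x

length 1: no string has ≥2 trees
length 3: no string has ≥2 trees
length 5: x * x * x has 2 parse trees

Two derivations of x * x * x:
  Item ⇒ Item * Item ⇒ Item * Item * Item ⇒ x * Item * Item ⇒ x * x * Item ⇒ x * x * x
  Item ⇒ Item * Item ⇒ x * Item ⇒ x * Item * Item ⇒ x * x * Item ⇒ x * x * x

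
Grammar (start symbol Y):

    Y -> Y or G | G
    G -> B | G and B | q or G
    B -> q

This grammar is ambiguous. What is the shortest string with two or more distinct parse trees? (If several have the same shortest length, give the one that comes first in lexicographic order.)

length 1: no string has ≥2 trees
length 3: q or q has 2 parse trees

Two derivations of q or q:
  Y ⇒ Y or G ⇒ G or G ⇒ B or G ⇒ q or G ⇒ q or B ⇒ q or q
  Y ⇒ G ⇒ q or G ⇒ q or B ⇒ q or q

q or q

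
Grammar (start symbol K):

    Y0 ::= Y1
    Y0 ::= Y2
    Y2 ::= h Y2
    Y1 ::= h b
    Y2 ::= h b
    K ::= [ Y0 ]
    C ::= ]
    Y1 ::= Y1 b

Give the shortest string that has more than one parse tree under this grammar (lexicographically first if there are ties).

[ h b ]

length 4: [ h b ] has 2 parse trees

Two derivations of [ h b ]:
  K ⇒ [ Y0 ] ⇒ [ Y1 ] ⇒ [ h b ]
  K ⇒ [ Y0 ] ⇒ [ Y2 ] ⇒ [ h b ]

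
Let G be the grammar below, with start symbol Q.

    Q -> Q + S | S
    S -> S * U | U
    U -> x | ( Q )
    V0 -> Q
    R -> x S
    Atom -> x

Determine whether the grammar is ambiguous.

Only Q, S, U are reachable from Q; ignoring the rest: This is a standard precedence ladder (Q over S over U), with each level left-recursive on its own operator ('+' at Q, '*' at S). That structure is LR(1), hence unambiguous.

Unambiguous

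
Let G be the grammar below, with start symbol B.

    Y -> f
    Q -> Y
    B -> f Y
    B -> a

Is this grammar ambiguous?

Only B, Y are reachable from B; ignoring the rest: Restricted to the reachable nonterminals, every rule has the form A → t or A → t B, and no two rules for the same A share a first terminal. The grammar encodes a DFA — one run per string.

Unambiguous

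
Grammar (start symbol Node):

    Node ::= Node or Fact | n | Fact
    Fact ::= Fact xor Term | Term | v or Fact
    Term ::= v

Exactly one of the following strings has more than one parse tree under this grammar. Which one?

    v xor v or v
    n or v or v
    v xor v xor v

n or v or v

v xor v or v: 1 tree
n or v or v: 2 trees
v xor v xor v: 1 tree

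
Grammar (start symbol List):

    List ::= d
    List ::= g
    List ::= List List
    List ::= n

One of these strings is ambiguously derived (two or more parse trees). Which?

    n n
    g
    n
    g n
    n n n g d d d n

n n: 1 tree
g: 1 tree
n: 1 tree
g n: 1 tree
n n n g d d d n: 429 trees

n n n g d d d n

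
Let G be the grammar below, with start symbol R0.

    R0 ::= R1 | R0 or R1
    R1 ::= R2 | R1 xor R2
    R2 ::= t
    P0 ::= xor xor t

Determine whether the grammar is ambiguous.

Only R0, R1, R2 are reachable from R0; ignoring the rest: R0 → R0 or R1 | R1  ;  R1 → R1 xor R2 | R2  — a left-associative chain with R2 at the bottom. Each string factors uniquely by precedence.

Unambiguous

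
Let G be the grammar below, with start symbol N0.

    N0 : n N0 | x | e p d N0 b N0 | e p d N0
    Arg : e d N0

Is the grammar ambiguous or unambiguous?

Ambiguous

Witness: e p d e p d x b x

Derivation 1: N0 ⇒ e p d N0 b N0 ⇒ e p d e p d N0 b N0 ⇒ e p d e p d x b N0 ⇒ e p d e p d x b x
Derivation 2: N0 ⇒ e p d N0 ⇒ e p d e p d N0 b N0 ⇒ e p d e p d x b N0 ⇒ e p d e p d x b x

Two distinct leftmost derivations for the same string.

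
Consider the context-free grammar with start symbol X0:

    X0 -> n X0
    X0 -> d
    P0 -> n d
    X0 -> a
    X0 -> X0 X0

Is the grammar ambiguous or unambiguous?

Ambiguous

Witness: a a a

Derivation 1: X0 ⇒ X0 X0 ⇒ a X0 ⇒ a X0 X0 ⇒ a a X0 ⇒ a a a
Derivation 2: X0 ⇒ X0 X0 ⇒ X0 X0 X0 ⇒ a X0 X0 ⇒ a a X0 ⇒ a a a

Two distinct leftmost derivations for the same string.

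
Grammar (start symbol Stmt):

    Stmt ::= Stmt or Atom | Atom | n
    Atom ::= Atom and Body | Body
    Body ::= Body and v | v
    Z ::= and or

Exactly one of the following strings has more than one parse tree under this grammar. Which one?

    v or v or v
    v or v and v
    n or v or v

v or v and v

v or v or v: 1 tree
v or v and v: 2 trees
n or v or v: 1 tree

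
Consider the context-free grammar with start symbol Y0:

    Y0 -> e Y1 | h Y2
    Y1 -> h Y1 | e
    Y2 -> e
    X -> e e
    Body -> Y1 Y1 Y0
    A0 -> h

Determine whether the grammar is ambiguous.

Unambiguous

Only Y0, Y1, Y2 are reachable from Y0; ignoring the rest: Restricted to the reachable nonterminals, every rule has the form A → t or A → t B, and no two rules for the same A share a first terminal. The grammar encodes a DFA — one run per string.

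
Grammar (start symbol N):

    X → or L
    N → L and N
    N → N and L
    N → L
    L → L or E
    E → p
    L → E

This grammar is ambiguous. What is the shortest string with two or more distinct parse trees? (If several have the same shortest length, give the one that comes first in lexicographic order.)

length 1: no string has ≥2 trees
length 3: p and p has 2 parse trees

Two derivations of p and p:
  N ⇒ L and N ⇒ E and N ⇒ p and N ⇒ p and L ⇒ p and E ⇒ p and p
  N ⇒ N and L ⇒ L and L ⇒ E and L ⇒ p and L ⇒ p and E ⇒ p and p

p and p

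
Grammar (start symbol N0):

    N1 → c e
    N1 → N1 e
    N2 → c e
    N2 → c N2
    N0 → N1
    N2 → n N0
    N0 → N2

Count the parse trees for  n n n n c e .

2

Parse trees for n n n n c e:
  [N0 [N2 n [N0 [N2 n [N0 [N2 n [N0 [N2 n [N0 [N1 c e]]]]]]]]]]
  [N0 [N2 n [N0 [N2 n [N0 [N2 n [N0 [N2 n [N0 [N2 c e]]]]]]]]]]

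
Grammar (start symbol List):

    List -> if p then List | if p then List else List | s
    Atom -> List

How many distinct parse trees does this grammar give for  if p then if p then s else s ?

2

Parse trees for if p then if p then s else s:
  [List if p then [List if p then [List s] else [List s]]]
  [List if p then [List if p then [List s]] else [List s]]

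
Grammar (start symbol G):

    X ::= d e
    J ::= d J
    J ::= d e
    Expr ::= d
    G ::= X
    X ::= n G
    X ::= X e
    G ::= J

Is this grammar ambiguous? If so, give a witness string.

Witness: d e

Derivation 1: G ⇒ X ⇒ d e
Derivation 2: G ⇒ J ⇒ d e

Two distinct leftmost derivations for the same string.

Ambiguous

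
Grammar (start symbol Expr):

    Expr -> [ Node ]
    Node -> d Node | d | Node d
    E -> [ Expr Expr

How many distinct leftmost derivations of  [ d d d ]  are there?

Parse trees for [ d d d ]:
  [Expr [ [Node d [Node d [Node d]]] ]]
  [Expr [ [Node d [Node [Node d] d]] ]]
  [Expr [ [Node [Node d [Node d]] d] ]]
  [Expr [ [Node [Node [Node d] d] d] ]]

4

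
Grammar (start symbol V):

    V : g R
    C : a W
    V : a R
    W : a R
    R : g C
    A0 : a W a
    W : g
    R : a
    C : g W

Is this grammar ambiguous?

Unambiguous

(A0 is unreachable from V, so its rules don't affect L(V).) Each reachable nonterminal has at most one production per leading terminal, and all productions are right-linear; the derivation is determined token-by-token.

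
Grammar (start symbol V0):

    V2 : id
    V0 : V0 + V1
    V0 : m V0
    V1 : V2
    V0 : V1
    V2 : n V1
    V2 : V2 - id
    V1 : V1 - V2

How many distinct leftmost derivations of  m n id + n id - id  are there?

Parse trees for m n id + n id - id:
  [V0 [V0 m [V0 [V1 [V2 n [V1 [V2 id]]]]]] + [V1 [V2 n [V1 [V2 [V2 id] - id]]]]]
  [V0 [V0 m [V0 [V1 [V2 n [V1 [V2 id]]]]]] + [V1 [V2 n [V1 [V1 [V2 id]] - [V2 id]]]]]
  [V0 [V0 m [V0 [V1 [V2 n [V1 [V2 id]]]]]] + [V1 [V2 [V2 n [V1 [V2 id]]] - id]]]
  [V0 [V0 m [V0 [V1 [V2 n [V1 [V2 id]]]]]] + [V1 [V1 [V2 n [V1 [V2 id]]]] - [V2 id]]]
  [V0 m [V0 [V0 [V1 [V2 n [V1 [V2 id]]]]] + [V1 [V2 n [V1 [V2 [V2 id] - id]]]]]]
  [V0 m [V0 [V0 [V1 [V2 n [V1 [V2 id]]]]] + [V1 [V2 n [V1 [V1 [V2 id]] - [V2 id]]]]]]
  [V0 m [V0 [V0 [V1 [V2 n [V1 [V2 id]]]]] + [V1 [V2 [V2 n [V1 [V2 id]]] - id]]]]
  [V0 m [V0 [V0 [V1 [V2 n [V1 [V2 id]]]]] + [V1 [V1 [V2 n [V1 [V2 id]]]] - [V2 id]]]]

8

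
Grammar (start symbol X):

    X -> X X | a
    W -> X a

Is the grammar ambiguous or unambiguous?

Ambiguous

Witness: a a a

Derivation 1: X ⇒ X X ⇒ X X X ⇒ a X X ⇒ a a X ⇒ a a a
Derivation 2: X ⇒ X X ⇒ a X ⇒ a X X ⇒ a a X ⇒ a a a

Two distinct leftmost derivations for the same string.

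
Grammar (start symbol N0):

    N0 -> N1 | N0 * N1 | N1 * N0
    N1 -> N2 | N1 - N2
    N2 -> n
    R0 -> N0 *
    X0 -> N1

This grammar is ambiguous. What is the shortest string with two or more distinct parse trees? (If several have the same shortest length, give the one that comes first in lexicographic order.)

n * n

length 1: no string has ≥2 trees
length 3: n * n has 2 parse trees

Two derivations of n * n:
  N0 ⇒ N0 * N1 ⇒ N1 * N1 ⇒ N2 * N1 ⇒ n * N1 ⇒ n * N2 ⇒ n * n
  N0 ⇒ N1 * N0 ⇒ N2 * N0 ⇒ n * N0 ⇒ n * N1 ⇒ n * N2 ⇒ n * n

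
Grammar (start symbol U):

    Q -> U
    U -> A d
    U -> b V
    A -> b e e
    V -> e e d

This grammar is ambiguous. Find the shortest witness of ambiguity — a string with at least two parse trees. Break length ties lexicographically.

length 4: b e e d has 2 parse trees

Two derivations of b e e d:
  U ⇒ A d ⇒ b e e d
  U ⇒ b V ⇒ b e e d

b e e d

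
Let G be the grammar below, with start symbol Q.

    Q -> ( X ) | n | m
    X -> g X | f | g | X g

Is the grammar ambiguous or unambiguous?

Witness: ( g g )

Derivation 1: Q ⇒ ( X ) ⇒ ( g X ) ⇒ ( g g )
Derivation 2: Q ⇒ ( X ) ⇒ ( X g ) ⇒ ( g g )

Two distinct leftmost derivations for the same string.

Ambiguous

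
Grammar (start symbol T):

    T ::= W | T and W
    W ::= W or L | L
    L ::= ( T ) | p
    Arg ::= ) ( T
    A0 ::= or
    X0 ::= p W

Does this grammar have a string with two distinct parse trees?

Only T, W, L are reachable from T; ignoring the rest: This is a standard precedence ladder (T over W over L), with each level left-recursive on its own operator ('and' at T, 'or' at W). That structure is LR(1), hence unambiguous.

Unambiguous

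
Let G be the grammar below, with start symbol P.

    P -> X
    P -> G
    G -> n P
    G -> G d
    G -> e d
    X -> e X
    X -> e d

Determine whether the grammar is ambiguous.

Witness: e d

Derivation 1: P ⇒ X ⇒ e d
Derivation 2: P ⇒ G ⇒ e d

Two distinct leftmost derivations for the same string.

Ambiguous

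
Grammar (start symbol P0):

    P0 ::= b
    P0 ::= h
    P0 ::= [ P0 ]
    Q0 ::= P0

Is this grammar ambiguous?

(Q0 is unreachable from P0, so its rules don't affect L(P0).) Each string is a nest of matched brackets around a single atom. An opening bracket forces the recursive rule; an atom forces the base rule.

Unambiguous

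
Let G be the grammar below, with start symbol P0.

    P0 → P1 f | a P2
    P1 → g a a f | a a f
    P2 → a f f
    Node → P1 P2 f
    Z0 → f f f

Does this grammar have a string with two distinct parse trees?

Witness: a a f f

Derivation 1: P0 ⇒ P1 f ⇒ a a f f
Derivation 2: P0 ⇒ a P2 ⇒ a a f f

Two distinct leftmost derivations for the same string.

Ambiguous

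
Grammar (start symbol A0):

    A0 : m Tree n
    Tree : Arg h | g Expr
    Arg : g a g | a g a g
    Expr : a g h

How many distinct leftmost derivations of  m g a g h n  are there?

Parse trees for m g a g h n:
  [A0 m [Tree [Arg g a g] h] n]
  [A0 m [Tree g [Expr a g h]] n]

2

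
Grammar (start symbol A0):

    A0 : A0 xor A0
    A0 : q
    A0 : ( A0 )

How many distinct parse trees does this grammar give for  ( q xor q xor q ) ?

Parse trees for ( q xor q xor q ):
  [A0 ( [A0 [A0 q] xor [A0 [A0 q] xor [A0 q]]] )]
  [A0 ( [A0 [A0 [A0 q] xor [A0 q]] xor [A0 q]] )]

2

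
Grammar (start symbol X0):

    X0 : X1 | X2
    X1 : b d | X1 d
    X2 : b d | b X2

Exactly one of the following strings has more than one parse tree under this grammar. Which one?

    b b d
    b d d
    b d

b d

b b d: 1 tree
b d d: 1 tree
b d: 2 trees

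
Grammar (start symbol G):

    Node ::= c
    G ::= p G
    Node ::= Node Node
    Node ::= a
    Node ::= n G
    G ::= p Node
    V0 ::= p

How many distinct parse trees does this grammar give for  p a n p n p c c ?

Parse trees for p a n p n p c c:
  [G p [Node [Node a] [Node [Node n [G p [Node n [G p [Node c]]]]] [Node c]]]]
  [G p [Node [Node a] [Node n [G p [Node [Node n [G p [Node c]]] [Node c]]]]]]
  [G p [Node [Node a] [Node n [G p [Node n [G p [Node [Node c] [Node c]]]]]]]]
  [G p [Node [Node [Node a] [Node n [G p [Node n [G p [Node c]]]]]] [Node c]]]

4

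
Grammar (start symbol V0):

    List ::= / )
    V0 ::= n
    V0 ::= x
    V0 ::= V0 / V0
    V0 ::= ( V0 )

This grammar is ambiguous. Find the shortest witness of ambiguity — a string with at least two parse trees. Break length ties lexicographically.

length 1: no string has ≥2 trees
length 3: no string has ≥2 trees
length 5: n / n / n has 2 parse trees

Two derivations of n / n / n:
  V0 ⇒ V0 / V0 ⇒ n / V0 ⇒ n / V0 / V0 ⇒ n / n / V0 ⇒ n / n / n
  V0 ⇒ V0 / V0 ⇒ V0 / V0 / V0 ⇒ n / V0 / V0 ⇒ n / n / V0 ⇒ n / n / n

n / n / n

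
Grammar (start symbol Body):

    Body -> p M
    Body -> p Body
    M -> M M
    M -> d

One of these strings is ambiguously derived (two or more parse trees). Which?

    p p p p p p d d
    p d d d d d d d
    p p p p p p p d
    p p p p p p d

p p p p p p d d: 1 tree
p d d d d d d d: 132 trees
p p p p p p p d: 1 tree
p p p p p p d: 1 tree

p d d d d d d d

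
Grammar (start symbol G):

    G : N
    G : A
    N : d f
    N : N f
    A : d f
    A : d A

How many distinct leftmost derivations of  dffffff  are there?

Parse trees for dffffff:
  [G [N [N [N [N [N [N d f] f] f] f] f] f]]

1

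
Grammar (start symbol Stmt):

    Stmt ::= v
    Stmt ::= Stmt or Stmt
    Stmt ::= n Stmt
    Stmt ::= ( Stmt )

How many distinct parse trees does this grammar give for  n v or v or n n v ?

Parse trees for n v or v or n n v:
  [Stmt [Stmt n [Stmt v]] or [Stmt [Stmt v] or [Stmt n [Stmt n [Stmt v]]]]]
  [Stmt [Stmt [Stmt n [Stmt v]] or [Stmt v]] or [Stmt n [Stmt n [Stmt v]]]]
  [Stmt [Stmt n [Stmt [Stmt v] or [Stmt v]]] or [Stmt n [Stmt n [Stmt v]]]]
  [Stmt n [Stmt [Stmt v] or [Stmt [Stmt v] or [Stmt n [Stmt n [Stmt v]]]]]]
  [Stmt n [Stmt [Stmt [Stmt v] or [Stmt v]] or [Stmt n [Stmt n [Stmt v]]]]]

5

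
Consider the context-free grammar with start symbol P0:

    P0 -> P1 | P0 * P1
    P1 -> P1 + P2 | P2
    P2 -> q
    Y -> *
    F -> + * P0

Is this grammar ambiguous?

(Y, F are unreachable from P0, so their rules don't affect L(P0).) The grammar is stratified — P0 handles '*' (left-recursive), P1 handles '+', P2 atoms. Each operator has a fixed associativity and precedence level, so every string has one parse.

Unambiguous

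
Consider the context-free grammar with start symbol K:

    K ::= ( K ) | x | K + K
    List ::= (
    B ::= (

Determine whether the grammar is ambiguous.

Ambiguous

Witness: x + x + x

Derivation 1: K ⇒ K + K ⇒ x + K ⇒ x + K + K ⇒ x + x + K ⇒ x + x + x
Derivation 2: K ⇒ K + K ⇒ K + K + K ⇒ x + K + K ⇒ x + x + K ⇒ x + x + x

Two distinct leftmost derivations for the same string.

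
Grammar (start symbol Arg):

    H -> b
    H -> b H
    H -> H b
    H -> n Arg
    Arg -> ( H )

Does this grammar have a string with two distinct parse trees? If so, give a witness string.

Witness: ( b b )

Derivation 1: Arg ⇒ ( H ) ⇒ ( b H ) ⇒ ( b b )
Derivation 2: Arg ⇒ ( H ) ⇒ ( H b ) ⇒ ( b b )

Two distinct leftmost derivations for the same string.

Ambiguous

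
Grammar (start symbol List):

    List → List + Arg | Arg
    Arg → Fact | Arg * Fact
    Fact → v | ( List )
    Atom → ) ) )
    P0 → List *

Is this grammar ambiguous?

Only List, Arg, Fact are reachable from List; ignoring the rest: List → List + Arg | Arg  ;  Arg → Arg * Fact | Fact  — a left-associative chain with Fact at the bottom. Each string factors uniquely by precedence.

Unambiguous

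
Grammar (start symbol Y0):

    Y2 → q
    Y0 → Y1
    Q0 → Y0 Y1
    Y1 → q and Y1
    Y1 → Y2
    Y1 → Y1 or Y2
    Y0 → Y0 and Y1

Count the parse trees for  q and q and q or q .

Parse trees for q and q and q or q:
  [Y0 [Y1 q and [Y1 q and [Y1 [Y1 [Y2 q]] or [Y2 q]]]]]
  [Y0 [Y1 q and [Y1 [Y1 q and [Y1 [Y2 q]]] or [Y2 q]]]]
  [Y0 [Y1 [Y1 q and [Y1 q and [Y1 [Y2 q]]]] or [Y2 q]]]
  [Y0 [Y0 [Y1 [Y2 q]]] and [Y1 q and [Y1 [Y1 [Y2 q]] or [Y2 q]]]]
  [Y0 [Y0 [Y1 [Y2 q]]] and [Y1 [Y1 q and [Y1 [Y2 q]]] or [Y2 q]]]
  [Y0 [Y0 [Y1 q and [Y1 [Y2 q]]]] and [Y1 [Y1 [Y2 q]] or [Y2 q]]]
  [Y0 [Y0 [Y0 [Y1 [Y2 q]]] and [Y1 [Y2 q]]] and [Y1 [Y1 [Y2 q]] or [Y2 q]]]

7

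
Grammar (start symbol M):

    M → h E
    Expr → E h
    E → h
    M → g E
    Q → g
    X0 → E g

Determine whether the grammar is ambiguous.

Unambiguous

Only M, E are reachable from M; ignoring the rest: Restricted to the reachable nonterminals, every rule has the form A → t or A → t B, and no two rules for the same A share a first terminal. The grammar encodes a DFA — one run per string.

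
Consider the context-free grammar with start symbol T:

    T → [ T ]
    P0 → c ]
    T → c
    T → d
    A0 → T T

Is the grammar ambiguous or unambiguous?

Unambiguous

Only T is reachable from T; ignoring the rest: L(T) is { openⁿ atom closeⁿ : n ≥ 0 }. The bracket depth fixes n, and the derivation is forced at every step.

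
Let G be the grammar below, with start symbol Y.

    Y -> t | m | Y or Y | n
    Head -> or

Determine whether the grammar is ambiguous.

Witness: m or m or m

Derivation 1: Y ⇒ Y or Y ⇒ m or Y ⇒ m or Y or Y ⇒ m or m or Y ⇒ m or m or m
Derivation 2: Y ⇒ Y or Y ⇒ Y or Y or Y ⇒ m or Y or Y ⇒ m or m or Y ⇒ m or m or m

Two distinct leftmost derivations for the same string.

Ambiguous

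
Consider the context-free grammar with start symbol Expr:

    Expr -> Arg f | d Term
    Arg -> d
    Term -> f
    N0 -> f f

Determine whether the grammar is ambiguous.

Witness: d f

Derivation 1: Expr ⇒ Arg f ⇒ d f
Derivation 2: Expr ⇒ d Term ⇒ d f

Two distinct leftmost derivations for the same string.

Ambiguous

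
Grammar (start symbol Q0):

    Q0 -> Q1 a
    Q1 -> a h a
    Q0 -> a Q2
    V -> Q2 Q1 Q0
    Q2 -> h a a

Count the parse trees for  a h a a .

Parse trees for a h a a:
  [Q0 [Q1 a h a] a]
  [Q0 a [Q2 h a a]]

2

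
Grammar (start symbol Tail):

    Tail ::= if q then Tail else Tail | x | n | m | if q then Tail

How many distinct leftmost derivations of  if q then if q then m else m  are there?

2

Parse trees for if q then if q then m else m:
  [Tail if q then [Tail if q then [Tail m]] else [Tail m]]
  [Tail if q then [Tail if q then [Tail m] else [Tail m]]]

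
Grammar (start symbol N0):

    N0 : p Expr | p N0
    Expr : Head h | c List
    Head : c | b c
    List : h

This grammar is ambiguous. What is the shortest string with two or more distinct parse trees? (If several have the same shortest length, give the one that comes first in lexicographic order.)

length 3: p c h has 2 parse trees

Two derivations of p c h:
  N0 ⇒ p Expr ⇒ p Head h ⇒ p c h
  N0 ⇒ p Expr ⇒ p c List ⇒ p c h

p c h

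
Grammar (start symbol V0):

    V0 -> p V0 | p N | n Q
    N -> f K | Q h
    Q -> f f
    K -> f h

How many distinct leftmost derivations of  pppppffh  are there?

Parse trees for pppppffh:
  [V0 p [V0 p [V0 p [V0 p [V0 p [N f [K f h]]]]]]]
  [V0 p [V0 p [V0 p [V0 p [V0 p [N [Q f f] h]]]]]]

2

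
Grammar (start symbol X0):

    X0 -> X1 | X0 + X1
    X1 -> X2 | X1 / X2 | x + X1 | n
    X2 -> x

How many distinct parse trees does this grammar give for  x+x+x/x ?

Parse trees for x+x+x/x:
  [X0 [X1 [X1 x + [X1 x + [X1 [X2 x]]]] / [X2 x]]]
  [X0 [X1 x + [X1 [X1 x + [X1 [X2 x]]] / [X2 x]]]]
  [X0 [X1 x + [X1 x + [X1 [X1 [X2 x]] / [X2 x]]]]]
  [X0 [X0 [X1 [X2 x]]] + [X1 [X1 x + [X1 [X2 x]]] / [X2 x]]]
  [X0 [X0 [X1 [X2 x]]] + [X1 x + [X1 [X1 [X2 x]] / [X2 x]]]]
  [X0 [X0 [X1 x + [X1 [X2 x]]]] + [X1 [X1 [X2 x]] / [X2 x]]]
  [X0 [X0 [X0 [X1 [X2 x]]] + [X1 [X2 x]]] + [X1 [X1 [X2 x]] / [X2 x]]]

7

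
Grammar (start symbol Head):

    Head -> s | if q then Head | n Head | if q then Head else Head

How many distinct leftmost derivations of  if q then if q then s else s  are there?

2

Parse trees for if q then if q then s else s:
  [Head if q then [Head if q then [Head s] else [Head s]]]
  [Head if q then [Head if q then [Head s]] else [Head s]]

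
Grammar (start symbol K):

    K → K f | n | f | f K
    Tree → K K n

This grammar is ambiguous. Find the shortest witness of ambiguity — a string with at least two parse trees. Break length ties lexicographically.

f f

length 1: no string has ≥2 trees
length 2: f f has 2 parse trees

Two derivations of f f:
  K ⇒ K f ⇒ f f
  K ⇒ f K ⇒ f f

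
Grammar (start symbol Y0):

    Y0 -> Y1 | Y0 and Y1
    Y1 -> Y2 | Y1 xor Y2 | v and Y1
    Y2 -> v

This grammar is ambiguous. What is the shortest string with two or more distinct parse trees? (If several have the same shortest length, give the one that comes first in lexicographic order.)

v and v

length 1: no string has ≥2 trees
length 3: v and v has 2 parse trees

Two derivations of v and v:
  Y0 ⇒ Y1 ⇒ v and Y1 ⇒ v and Y2 ⇒ v and v
  Y0 ⇒ Y0 and Y1 ⇒ Y1 and Y1 ⇒ Y2 and Y1 ⇒ v and Y1 ⇒ v and Y2 ⇒ v and v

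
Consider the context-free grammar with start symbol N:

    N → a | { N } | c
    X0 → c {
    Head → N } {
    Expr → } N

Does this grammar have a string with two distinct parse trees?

(X0, Head, Expr are unreachable from N, so their rules don't affect L(N).) Each string is a nest of matched brackets around a single atom. An opening bracket forces the recursive rule; an atom forces the base rule.

Unambiguous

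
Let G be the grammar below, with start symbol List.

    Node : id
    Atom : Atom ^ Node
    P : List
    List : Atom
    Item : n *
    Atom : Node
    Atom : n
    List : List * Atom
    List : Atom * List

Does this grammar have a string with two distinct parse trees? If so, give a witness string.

Witness: id * id

Derivation 1: List ⇒ List * Atom ⇒ Atom * Atom ⇒ Node * Atom ⇒ id * Atom ⇒ id * Node ⇒ id * id
Derivation 2: List ⇒ Atom * List ⇒ Node * List ⇒ id * List ⇒ id * Atom ⇒ id * Node ⇒ id * id

Two distinct leftmost derivations for the same string.

Ambiguous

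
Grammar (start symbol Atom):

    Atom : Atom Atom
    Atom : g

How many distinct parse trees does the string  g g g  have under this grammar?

Parse trees for g g g:
  [Atom [Atom g] [Atom [Atom g] [Atom g]]]
  [Atom [Atom [Atom g] [Atom g]] [Atom g]]

2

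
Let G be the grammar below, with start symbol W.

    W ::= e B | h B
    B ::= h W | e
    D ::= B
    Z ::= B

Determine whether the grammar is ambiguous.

Unambiguous

Only W, B are reachable from W; ignoring the rest: Each reachable nonterminal has at most one production per leading terminal, and all productions are right-linear; the derivation is determined token-by-token.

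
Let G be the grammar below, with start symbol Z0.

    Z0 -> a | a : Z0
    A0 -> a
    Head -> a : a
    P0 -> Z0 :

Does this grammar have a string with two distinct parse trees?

Unambiguous

(A0, Head, P0 are unreachable from Z0, so their rules don't affect L(Z0).) Right-recursive list with a separator: after each atom, whether the separator follows determines the rule. One parse per string.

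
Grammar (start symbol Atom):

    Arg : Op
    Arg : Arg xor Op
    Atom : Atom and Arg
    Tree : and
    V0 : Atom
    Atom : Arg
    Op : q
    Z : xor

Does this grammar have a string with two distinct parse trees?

Unambiguous

Only Atom, Arg, Op are reachable from Atom; ignoring the rest: Atom → Atom and Arg | Arg  ;  Arg → Arg xor Op | Op  — a left-associative chain with Op at the bottom. Each string factors uniquely by precedence.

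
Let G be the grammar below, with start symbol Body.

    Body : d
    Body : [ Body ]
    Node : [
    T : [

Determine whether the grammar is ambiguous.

Unambiguous

Only Body is reachable from Body; ignoring the rest: Each string is a nest of matched brackets around a single atom. An opening bracket forces the recursive rule; an atom forces the base rule.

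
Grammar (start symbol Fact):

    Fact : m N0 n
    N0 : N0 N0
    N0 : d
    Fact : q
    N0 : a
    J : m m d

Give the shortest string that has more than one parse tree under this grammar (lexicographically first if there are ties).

length 1: no string has ≥2 trees
length 3: no string has ≥2 trees
length 4: no string has ≥2 trees
length 5: m a a a n has 2 parse trees

Two derivations of m a a a n:
  Fact ⇒ m N0 n ⇒ m N0 N0 n ⇒ m N0 N0 N0 n ⇒ m a N0 N0 n ⇒ m a a N0 n ⇒ m a a a n
  Fact ⇒ m N0 n ⇒ m N0 N0 n ⇒ m a N0 n ⇒ m a N0 N0 n ⇒ m a a N0 n ⇒ m a a a n

m a a a n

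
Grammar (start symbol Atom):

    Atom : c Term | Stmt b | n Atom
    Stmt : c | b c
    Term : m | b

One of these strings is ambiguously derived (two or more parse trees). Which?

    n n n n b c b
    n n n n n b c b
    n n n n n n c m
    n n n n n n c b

n n n n n n c b

n n n n b c b: 1 tree
n n n n n b c b: 1 tree
n n n n n n c m: 1 tree
n n n n n n c b: 2 trees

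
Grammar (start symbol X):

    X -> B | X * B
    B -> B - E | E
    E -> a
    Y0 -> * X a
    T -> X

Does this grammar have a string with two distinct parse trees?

(Y0, T are unreachable from X, so their rules don't affect L(X).) This is a standard precedence ladder (X over B over E), with each level left-recursive on its own operator ('*' at X, '-' at B). That structure is LR(1), hence unambiguous.

Unambiguous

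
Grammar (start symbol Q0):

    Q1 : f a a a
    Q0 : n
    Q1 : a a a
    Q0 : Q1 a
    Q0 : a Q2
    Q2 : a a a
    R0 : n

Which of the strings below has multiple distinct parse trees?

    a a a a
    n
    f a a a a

a a a a: 2 trees
n: 1 tree
f a a a a: 1 tree

a a a a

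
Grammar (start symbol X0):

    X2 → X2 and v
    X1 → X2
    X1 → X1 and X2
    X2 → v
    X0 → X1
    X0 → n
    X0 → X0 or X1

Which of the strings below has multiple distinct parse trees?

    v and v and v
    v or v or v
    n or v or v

v and v and v

v and v and v: 4 trees
v or v or v: 1 tree
n or v or v: 1 tree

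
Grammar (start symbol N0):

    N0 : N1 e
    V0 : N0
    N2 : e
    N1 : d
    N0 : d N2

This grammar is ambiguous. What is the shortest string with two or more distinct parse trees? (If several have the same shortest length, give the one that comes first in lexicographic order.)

d e

length 2: d e has 2 parse trees

Two derivations of d e:
  N0 ⇒ N1 e ⇒ d e
  N0 ⇒ d N2 ⇒ d e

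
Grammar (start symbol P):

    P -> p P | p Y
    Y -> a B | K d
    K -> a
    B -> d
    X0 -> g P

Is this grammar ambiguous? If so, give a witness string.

Witness: p a d

Derivation 1: P ⇒ p Y ⇒ p a B ⇒ p a d
Derivation 2: P ⇒ p Y ⇒ p K d ⇒ p a d

Two distinct leftmost derivations for the same string.

Ambiguous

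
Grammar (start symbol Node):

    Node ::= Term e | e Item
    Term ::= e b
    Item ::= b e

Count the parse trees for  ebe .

Parse trees for ebe:
  [Node [Term e b] e]
  [Node e [Item b e]]

2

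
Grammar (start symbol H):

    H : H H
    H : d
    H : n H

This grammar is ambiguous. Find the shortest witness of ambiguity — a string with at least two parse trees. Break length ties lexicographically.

d d d

length 1: no string has ≥2 trees
length 2: no string has ≥2 trees
length 3: d d d has 2 parse trees

Two derivations of d d d:
  H ⇒ H H ⇒ H H H ⇒ d H H ⇒ d d H ⇒ d d d
  H ⇒ H H ⇒ d H ⇒ d H H ⇒ d d H ⇒ d d d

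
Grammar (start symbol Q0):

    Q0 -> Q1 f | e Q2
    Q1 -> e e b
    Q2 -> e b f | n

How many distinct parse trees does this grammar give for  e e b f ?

Parse trees for e e b f:
  [Q0 [Q1 e e b] f]
  [Q0 e [Q2 e b f]]

2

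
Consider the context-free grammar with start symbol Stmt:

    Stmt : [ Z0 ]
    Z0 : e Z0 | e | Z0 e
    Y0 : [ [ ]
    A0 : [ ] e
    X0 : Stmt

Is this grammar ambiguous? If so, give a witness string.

Ambiguous

Witness: [ e e ]

Derivation 1: Stmt ⇒ [ Z0 ] ⇒ [ e Z0 ] ⇒ [ e e ]
Derivation 2: Stmt ⇒ [ Z0 ] ⇒ [ Z0 e ] ⇒ [ e e ]

Two distinct leftmost derivations for the same string.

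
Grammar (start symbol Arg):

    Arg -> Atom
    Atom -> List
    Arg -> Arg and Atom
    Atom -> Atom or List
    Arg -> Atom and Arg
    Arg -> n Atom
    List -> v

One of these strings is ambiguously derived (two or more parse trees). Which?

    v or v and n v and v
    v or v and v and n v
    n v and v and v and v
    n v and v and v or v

v or v and n v and v

v or v and n v and v: 2 trees
v or v and v and n v: 1 tree
n v and v and v and v: 1 tree
n v and v and v or v: 1 tree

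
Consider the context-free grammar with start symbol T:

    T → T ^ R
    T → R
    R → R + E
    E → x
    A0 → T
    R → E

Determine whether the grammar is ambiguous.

Only T, R, E are reachable from T; ignoring the rest: T → T ^ R | R  ;  R → R + E | E  — a left-associative chain with E at the bottom. Each string factors uniquely by precedence.

Unambiguous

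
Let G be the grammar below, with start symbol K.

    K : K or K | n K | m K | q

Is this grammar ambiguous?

Witness: m q or q

Derivation 1: K ⇒ K or K ⇒ m K or K ⇒ m q or K ⇒ m q or q
Derivation 2: K ⇒ m K ⇒ m K or K ⇒ m q or K ⇒ m q or q

Two distinct leftmost derivations for the same string.

Ambiguous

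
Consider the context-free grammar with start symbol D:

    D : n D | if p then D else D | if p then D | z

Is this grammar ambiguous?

Ambiguous

Witness: if p then if p then z else z

Derivation 1: D ⇒ if p then D else D ⇒ if p then if p then D else D ⇒ if p then if p then z else D ⇒ if p then if p then z else z
Derivation 2: D ⇒ if p then D ⇒ if p then if p then D else D ⇒ if p then if p then z else D ⇒ if p then if p then z else z

Two distinct leftmost derivations for the same string.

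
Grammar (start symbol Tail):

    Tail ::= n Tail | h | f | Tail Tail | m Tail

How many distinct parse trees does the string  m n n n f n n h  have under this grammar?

5

Parse trees for m n n n f n n h:
  [Tail [Tail m [Tail n [Tail n [Tail n [Tail f]]]]] [Tail n [Tail n [Tail h]]]]
  [Tail m [Tail n [Tail n [Tail n [Tail [Tail f] [Tail n [Tail n [Tail h]]]]]]]]
  [Tail m [Tail n [Tail n [Tail [Tail n [Tail f]] [Tail n [Tail n [Tail h]]]]]]]
  [Tail m [Tail n [Tail [Tail n [Tail n [Tail f]]] [Tail n [Tail n [Tail h]]]]]]
  [Tail m [Tail [Tail n [Tail n [Tail n [Tail f]]]] [Tail n [Tail n [Tail h]]]]]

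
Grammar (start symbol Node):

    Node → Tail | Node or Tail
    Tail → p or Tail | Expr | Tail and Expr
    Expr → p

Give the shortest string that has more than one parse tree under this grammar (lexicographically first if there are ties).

length 1: no string has ≥2 trees
length 3: p or p has 2 parse trees

Two derivations of p or p:
  Node ⇒ Tail ⇒ p or Tail ⇒ p or Expr ⇒ p or p
  Node ⇒ Node or Tail ⇒ Tail or Tail ⇒ Expr or Tail ⇒ p or Tail ⇒ p or Expr ⇒ p or p

p or p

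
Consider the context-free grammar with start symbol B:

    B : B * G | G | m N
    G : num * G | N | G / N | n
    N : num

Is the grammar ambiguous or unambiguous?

Ambiguous

Witness: num * n

Derivation 1: B ⇒ B * G ⇒ G * G ⇒ N * G ⇒ num * G ⇒ num * n
Derivation 2: B ⇒ G ⇒ num * G ⇒ num * n

Two distinct leftmost derivations for the same string.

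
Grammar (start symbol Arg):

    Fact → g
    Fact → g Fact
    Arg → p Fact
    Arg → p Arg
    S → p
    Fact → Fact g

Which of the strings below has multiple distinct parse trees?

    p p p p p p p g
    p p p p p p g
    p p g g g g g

p p g g g g g

p p p p p p p g: 1 tree
p p p p p p g: 1 tree
p p g g g g g: 16 trees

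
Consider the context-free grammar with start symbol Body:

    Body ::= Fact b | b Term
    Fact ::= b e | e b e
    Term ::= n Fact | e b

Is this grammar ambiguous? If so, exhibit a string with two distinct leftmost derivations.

Ambiguous

Witness: b e b

Derivation 1: Body ⇒ Fact b ⇒ b e b
Derivation 2: Body ⇒ b Term ⇒ b e b

Two distinct leftmost derivations for the same string.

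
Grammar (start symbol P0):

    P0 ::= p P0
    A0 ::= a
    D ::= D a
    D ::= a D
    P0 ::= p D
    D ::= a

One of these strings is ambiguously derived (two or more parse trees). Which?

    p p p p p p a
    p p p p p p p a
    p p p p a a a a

p p p p a a a a

p p p p p p a: 1 tree
p p p p p p p a: 1 tree
p p p p a a a a: 8 trees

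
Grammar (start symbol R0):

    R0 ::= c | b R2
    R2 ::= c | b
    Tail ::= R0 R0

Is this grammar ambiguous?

Unambiguous

(Tail is unreachable from R0, so its rules don't affect L(R0).) The reachable rules are right-linear with at most one rule per (nonterminal, next-terminal) pair. Each input token forces the next rule, so parsing is deterministic.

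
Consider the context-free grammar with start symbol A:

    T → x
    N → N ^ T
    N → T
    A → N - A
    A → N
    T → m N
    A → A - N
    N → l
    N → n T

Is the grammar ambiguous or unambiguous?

Ambiguous

Witness: l - l

Derivation 1: A ⇒ N - A ⇒ l - A ⇒ l - N ⇒ l - l
Derivation 2: A ⇒ A - N ⇒ N - N ⇒ l - N ⇒ l - l

Two distinct leftmost derivations for the same string.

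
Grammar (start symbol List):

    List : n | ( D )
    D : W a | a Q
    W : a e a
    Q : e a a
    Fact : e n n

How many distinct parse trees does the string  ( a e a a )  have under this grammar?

2

Parse trees for ( a e a a ):
  [List ( [D [W a e a] a] )]
  [List ( [D a [Q e a a]] )]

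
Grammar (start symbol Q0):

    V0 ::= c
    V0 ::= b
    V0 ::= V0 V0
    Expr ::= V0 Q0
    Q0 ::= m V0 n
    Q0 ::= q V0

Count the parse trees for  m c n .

Parse trees for m c n:
  [Q0 m [V0 c] n]

1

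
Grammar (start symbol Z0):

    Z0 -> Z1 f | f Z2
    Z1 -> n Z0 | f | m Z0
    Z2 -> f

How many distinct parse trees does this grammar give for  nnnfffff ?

Parse trees for nnnfffff:
  [Z0 [Z1 n [Z0 [Z1 n [Z0 [Z1 n [Z0 [Z1 f] f]] f]] f]] f]
  [Z0 [Z1 n [Z0 [Z1 n [Z0 [Z1 n [Z0 f [Z2 f]]] f]] f]] f]

2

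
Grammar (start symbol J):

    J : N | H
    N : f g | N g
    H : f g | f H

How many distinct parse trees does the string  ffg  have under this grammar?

Parse trees for ffg:
  [J [H f [H f g]]]

1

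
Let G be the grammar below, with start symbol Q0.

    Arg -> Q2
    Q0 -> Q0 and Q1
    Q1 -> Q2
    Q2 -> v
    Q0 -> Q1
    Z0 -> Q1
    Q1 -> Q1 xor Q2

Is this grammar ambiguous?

Only Q0, Q1, Q2 are reachable from Q0; ignoring the rest: This is a standard precedence ladder (Q0 over Q1 over Q2), with each level left-recursive on its own operator ('and' at Q0, 'xor' at Q1). That structure is LR(1), hence unambiguous.

Unambiguous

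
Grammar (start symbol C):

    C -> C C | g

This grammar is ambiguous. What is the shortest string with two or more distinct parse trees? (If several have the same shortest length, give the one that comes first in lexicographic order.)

length 1: no string has ≥2 trees
length 2: no string has ≥2 trees
length 3: g g g has 2 parse trees

Two derivations of g g g:
  C ⇒ C C ⇒ C C C ⇒ g C C ⇒ g g C ⇒ g g g
  C ⇒ C C ⇒ g C ⇒ g C C ⇒ g g C ⇒ g g g

g g g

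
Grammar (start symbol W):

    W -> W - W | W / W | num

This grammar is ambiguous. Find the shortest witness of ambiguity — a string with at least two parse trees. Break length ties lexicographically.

num - num - num

length 1: no string has ≥2 trees
length 3: no string has ≥2 trees
length 5: num - num - num has 2 parse trees

Two derivations of num - num - num:
  W ⇒ W - W ⇒ W - W - W ⇒ num - W - W ⇒ num - num - W ⇒ num - num - num
  W ⇒ W - W ⇒ num - W ⇒ num - W - W ⇒ num - num - W ⇒ num - num - num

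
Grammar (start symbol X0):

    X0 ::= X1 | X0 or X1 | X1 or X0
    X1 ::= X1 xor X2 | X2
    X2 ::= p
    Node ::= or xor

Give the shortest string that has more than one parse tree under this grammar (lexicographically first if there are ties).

length 1: no string has ≥2 trees
length 3: p or p has 2 parse trees

Two derivations of p or p:
  X0 ⇒ X0 or X1 ⇒ X1 or X1 ⇒ X2 or X1 ⇒ p or X1 ⇒ p or X2 ⇒ p or p
  X0 ⇒ X1 or X0 ⇒ X2 or X0 ⇒ p or X0 ⇒ p or X1 ⇒ p or X2 ⇒ p or p

p or p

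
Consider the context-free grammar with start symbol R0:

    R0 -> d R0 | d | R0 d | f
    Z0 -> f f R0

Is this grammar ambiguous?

Witness: d d

Derivation 1: R0 ⇒ d R0 ⇒ d d
Derivation 2: R0 ⇒ R0 d ⇒ d d

Two distinct leftmost derivations for the same string.

Ambiguous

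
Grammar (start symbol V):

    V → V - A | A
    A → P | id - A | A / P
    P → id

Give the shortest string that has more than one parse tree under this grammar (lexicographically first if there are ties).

id - id

length 1: no string has ≥2 trees
length 3: id - id has 2 parse trees

Two derivations of id - id:
  V ⇒ V - A ⇒ A - A ⇒ P - A ⇒ id - A ⇒ id - P ⇒ id - id
  V ⇒ A ⇒ id - A ⇒ id - P ⇒ id - id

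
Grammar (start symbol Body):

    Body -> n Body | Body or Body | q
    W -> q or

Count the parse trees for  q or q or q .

2

Parse trees for q or q or q:
  [Body [Body q] or [Body [Body q] or [Body q]]]
  [Body [Body [Body q] or [Body q]] or [Body q]]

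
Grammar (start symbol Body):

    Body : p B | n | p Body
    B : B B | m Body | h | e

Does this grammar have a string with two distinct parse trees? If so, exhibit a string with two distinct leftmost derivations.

Ambiguous

Witness: p e e e

Derivation 1: Body ⇒ p B ⇒ p B B ⇒ p B B B ⇒ p e B B ⇒ p e e B ⇒ p e e e
Derivation 2: Body ⇒ p B ⇒ p B B ⇒ p e B ⇒ p e B B ⇒ p e e B ⇒ p e e e

Two distinct leftmost derivations for the same string.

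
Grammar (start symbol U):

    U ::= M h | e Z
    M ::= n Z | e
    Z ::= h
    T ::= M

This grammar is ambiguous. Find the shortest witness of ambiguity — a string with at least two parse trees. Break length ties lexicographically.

length 2: e h has 2 parse trees

Two derivations of e h:
  U ⇒ M h ⇒ e h
  U ⇒ e Z ⇒ e h

e h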